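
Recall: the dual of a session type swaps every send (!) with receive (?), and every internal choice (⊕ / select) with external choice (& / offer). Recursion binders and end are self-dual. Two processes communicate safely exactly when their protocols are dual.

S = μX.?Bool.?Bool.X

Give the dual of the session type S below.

μX → μX  (binder kept)
  ?Bool → !Bool
    ?Bool → !Bool
      dual(X) = X

μX.!Bool.!Bool.X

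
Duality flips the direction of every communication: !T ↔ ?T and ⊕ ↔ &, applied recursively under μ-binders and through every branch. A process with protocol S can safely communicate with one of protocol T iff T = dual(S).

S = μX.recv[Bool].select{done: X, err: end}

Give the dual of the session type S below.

μX.send[Bool].offer{done: X, err: end}

μX ↦ μX  (rec unchanged)
  recv[Bool] ↦ send[Bool]
    select{done,err} ↦ offer{done,err}  (⊕→&)
      [done]
        X ↦ X
      [err]
        end ↦ end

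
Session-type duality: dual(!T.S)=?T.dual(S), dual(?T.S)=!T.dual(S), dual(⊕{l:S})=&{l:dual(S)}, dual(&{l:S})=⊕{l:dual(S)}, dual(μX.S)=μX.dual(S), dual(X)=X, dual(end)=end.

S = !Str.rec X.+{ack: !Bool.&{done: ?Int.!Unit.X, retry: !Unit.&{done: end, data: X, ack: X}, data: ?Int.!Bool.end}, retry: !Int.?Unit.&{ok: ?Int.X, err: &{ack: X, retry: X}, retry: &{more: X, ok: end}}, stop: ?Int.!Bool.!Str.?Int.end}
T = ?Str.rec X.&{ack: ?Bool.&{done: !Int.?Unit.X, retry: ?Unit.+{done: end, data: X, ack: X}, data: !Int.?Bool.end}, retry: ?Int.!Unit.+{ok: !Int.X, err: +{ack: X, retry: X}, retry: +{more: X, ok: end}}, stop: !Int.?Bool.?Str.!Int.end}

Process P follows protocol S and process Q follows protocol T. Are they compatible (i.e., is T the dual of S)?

!Str vs ?Str  ✓
  rec X vs rec X  ✓ (binder kept)
    +{ack,retry,stop} vs &{ack,retry,stop}  ✓ labels match
      [ack]
        !Bool vs ?Bool  ✓
          &{done,retry,data} vs &{done,retry,data}  ✗ choice polarity not flipped — not dual

NO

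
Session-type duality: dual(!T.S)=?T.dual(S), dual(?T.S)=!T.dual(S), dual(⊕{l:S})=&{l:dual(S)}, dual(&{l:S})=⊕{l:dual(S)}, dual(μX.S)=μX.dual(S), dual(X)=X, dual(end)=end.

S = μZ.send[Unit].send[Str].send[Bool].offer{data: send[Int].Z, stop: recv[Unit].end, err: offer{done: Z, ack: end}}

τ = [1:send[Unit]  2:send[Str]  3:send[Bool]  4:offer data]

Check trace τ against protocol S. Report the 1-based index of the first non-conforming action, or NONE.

NONE

@1 send[Unit]  ok  residual = send[Str].send[Bool].offer{data: send[Int].μZ.…, stop: recv[Unit].end, err: offer{done: μZ.…, ack: end}}
@2 send[Str]  ok  residual = send[Bool].offer{data: send[Int].μZ.…, stop: recv[Unit].end, err: offer{done: μZ.…, ack: end}}
@3 send[Bool]  ok  residual = offer{data: send[Int].μZ.…, stop: recv[Unit].end, err: offer{done: μZ.…, ack: end}}
@4 offer data  ok  residual = send[Int].μZ.…
all 4 steps conform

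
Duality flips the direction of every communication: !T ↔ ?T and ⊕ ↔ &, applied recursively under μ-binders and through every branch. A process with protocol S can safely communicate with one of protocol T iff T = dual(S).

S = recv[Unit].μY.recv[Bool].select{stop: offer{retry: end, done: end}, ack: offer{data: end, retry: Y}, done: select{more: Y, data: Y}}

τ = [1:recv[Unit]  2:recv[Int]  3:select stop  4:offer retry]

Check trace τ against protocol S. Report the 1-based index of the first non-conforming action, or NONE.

[1] recv[Unit]  ✓  cont: μY.…
[2] got recv[Int], protocol expects recv[Bool]  ✗

2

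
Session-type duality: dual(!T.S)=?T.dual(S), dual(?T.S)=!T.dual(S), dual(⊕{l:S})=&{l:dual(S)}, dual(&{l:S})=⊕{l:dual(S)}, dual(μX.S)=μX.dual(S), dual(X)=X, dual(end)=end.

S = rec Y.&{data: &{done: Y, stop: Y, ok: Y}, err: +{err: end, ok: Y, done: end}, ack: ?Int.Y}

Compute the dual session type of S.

rec Y.+{data: +{done: Y, stop: Y, ok: Y}, err: &{err: end, ok: Y, done: end}, ack: !Int.Y}

rec Y → rec Y  (binder kept)
  &{data,err,ack} → +{data,err,ack}  (external→internal)
    [data]
      &{done,stop,ok} → +{done,stop,ok}  (external→internal)
        [done]
          Y self-dual
        [stop]
          Y self-dual
        [ok]
          Y self-dual
    [err]
      +{err,ok,done} → &{err,ok,done}  (select→offer)
        [err]
          end self-dual
        [ok]
          Y self-dual
        [done]
          end self-dual
    [ack]
      ?Int → !Int
        Y self-dual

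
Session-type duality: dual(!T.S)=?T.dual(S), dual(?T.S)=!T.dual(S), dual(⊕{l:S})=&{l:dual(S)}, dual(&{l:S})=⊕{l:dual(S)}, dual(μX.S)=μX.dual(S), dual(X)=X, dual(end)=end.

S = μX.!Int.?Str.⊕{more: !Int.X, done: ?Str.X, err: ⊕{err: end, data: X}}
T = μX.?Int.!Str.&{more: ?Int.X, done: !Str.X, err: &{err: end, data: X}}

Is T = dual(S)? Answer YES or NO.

YES

μX vs μX  match (binder kept)
  !Int vs ?Int  match
    ?Str vs !Str  match
      ⊕{more,done,err} vs &{more,done,err}  match labels match
        [more]
          !Int vs ?Int  match
            X vs X  match
        [done]
          ?Str vs !Str  match
            X vs X  match
        [err]
          ⊕{err,data} vs &{err,data}  match labels match
            [err]
              end vs end  match
            [data]
              X vs X  match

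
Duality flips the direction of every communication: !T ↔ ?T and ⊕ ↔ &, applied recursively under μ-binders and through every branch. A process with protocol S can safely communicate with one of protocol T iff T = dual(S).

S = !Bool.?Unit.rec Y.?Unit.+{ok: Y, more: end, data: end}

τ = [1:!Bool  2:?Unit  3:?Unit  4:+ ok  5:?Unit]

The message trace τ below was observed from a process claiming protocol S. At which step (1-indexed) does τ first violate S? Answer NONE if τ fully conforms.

NONE

[1] !Bool  ✓  cont: ?Unit.rec Y.…
[2] ?Unit  ✓  cont: rec Y.…
[3] ?Unit  ✓  cont: +{ok: rec Y.…, more: end, data: end}
[4] + ok  ✓  cont: rec Y.…
[5] ?Unit  ✓  cont: +{ok: rec Y.…, more: end, data: end}
trace exhausted — no violation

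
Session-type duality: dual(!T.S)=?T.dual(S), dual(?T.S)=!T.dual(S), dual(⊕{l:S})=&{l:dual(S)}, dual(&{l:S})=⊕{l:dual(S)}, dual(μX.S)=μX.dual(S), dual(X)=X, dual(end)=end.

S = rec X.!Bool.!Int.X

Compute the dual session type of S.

rec X → rec X  (binder kept)
  !Bool → ?Bool
    !Int → ?Int
      X self-dual

rec X.?Bool.?Int.X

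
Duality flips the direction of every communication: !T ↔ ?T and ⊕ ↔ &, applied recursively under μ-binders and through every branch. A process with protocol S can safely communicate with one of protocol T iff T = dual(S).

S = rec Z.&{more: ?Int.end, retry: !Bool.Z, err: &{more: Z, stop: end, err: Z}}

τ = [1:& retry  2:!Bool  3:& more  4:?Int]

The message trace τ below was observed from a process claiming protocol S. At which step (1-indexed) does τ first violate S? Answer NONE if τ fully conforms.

[1] & retry  ✓  state: !Bool.rec Z.…
[2] !Bool  ✓  state: rec Z.…
[3] & more  ✓  state: ?Int.end
[4] ?Int  ✓  state: end
trace exhausted — no violation

NONE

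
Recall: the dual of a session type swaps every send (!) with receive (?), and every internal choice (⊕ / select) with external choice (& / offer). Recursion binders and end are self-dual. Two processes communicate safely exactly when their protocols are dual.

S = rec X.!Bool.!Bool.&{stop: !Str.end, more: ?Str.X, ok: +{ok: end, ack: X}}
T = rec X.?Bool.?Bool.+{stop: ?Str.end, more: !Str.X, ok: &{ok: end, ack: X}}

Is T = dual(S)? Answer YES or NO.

YES

rec X ‖ rec X  ✓ (μ self-dual)
  !Bool ‖ ?Bool  ✓
    !Bool ‖ ?Bool  ✓
      &{stop,more,ok} ‖ +{stop,more,ok}  ✓ same labels
        case stop:
          !Str ‖ ?Str  ✓
            end ‖ end  ✓
        case more:
          ?Str ‖ !Str  ✓
            X ‖ X  ✓
        case ok:
          +{ok,ack} ‖ &{ok,ack}  ✓ same labels
            case ok:
              end ‖ end  ✓
            case ack:
              X ‖ X  ✓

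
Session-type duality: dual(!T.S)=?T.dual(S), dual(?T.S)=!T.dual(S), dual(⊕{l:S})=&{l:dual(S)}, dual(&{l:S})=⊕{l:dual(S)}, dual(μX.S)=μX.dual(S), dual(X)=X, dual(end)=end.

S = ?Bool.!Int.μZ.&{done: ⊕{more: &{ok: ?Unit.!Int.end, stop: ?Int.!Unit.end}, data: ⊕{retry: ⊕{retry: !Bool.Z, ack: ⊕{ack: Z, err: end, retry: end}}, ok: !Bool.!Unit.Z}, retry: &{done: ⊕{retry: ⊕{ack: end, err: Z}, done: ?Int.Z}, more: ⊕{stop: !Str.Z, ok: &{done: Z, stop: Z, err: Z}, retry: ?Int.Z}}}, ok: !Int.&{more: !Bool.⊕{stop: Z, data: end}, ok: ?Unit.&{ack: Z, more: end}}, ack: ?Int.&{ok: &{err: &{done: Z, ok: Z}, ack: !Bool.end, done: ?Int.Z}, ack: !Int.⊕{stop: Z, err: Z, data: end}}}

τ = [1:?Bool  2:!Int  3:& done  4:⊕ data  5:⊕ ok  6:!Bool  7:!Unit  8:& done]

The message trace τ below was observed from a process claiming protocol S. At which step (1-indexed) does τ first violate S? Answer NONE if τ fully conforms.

step 1: ?Bool  ✓  now at !Int.μZ.…
step 2: !Int  ✓  now at μZ.…
step 3: & done  ✓  now at ⊕{more: &{ok: ?Unit.!Int.end, stop: ?Int.!Unit.end}, data: ⊕{retry: ⊕{retry: !Bool.μZ.…, ack: ⊕{ack: μZ.…, err: end, retry: end}}, ok: !Bool.!Unit.μZ.…}, retry: &{done: ⊕{retry: ⊕{ack: end, err: μZ.…}, done: ?Int.μZ.…}, more: ⊕{stop: !Str.μZ.…, ok: &{done: μZ.…, stop: μZ.…, err: μZ.…}, retry: ?Int.μZ.…}}}
step 4: ⊕ data  ✓  now at ⊕{retry: ⊕{retry: !Bool.μZ.…, ack: ⊕{ack: μZ.…, err: end, retry: end}}, ok: !Bool.!Unit.μZ.…}
step 5: ⊕ ok  ✓  now at !Bool.!Unit.μZ.…
step 6: !Bool  ✓  now at !Unit.μZ.…
step 7: !Unit  ✓  now at μZ.…
step 8: & done  ✓  now at ⊕{more: &{ok: ?Unit.!Int.end, stop: ?Int.!Unit.end}, data: ⊕{retry: ⊕{retry: !Bool.μZ.…, ack: ⊕{ack: μZ.…, err: end, retry: end}}, ok: !Bool.!Unit.μZ.…}, retry: &{done: ⊕{retry: ⊕{ack: end, err: μZ.…}, done: ?Int.μZ.…}, more: ⊕{stop: !Str.μZ.…, ok: &{done: μZ.…, stop: μZ.…, err: μZ.…}, retry: ?Int.μZ.…}}}
τ conforms to S (length 8)

NONE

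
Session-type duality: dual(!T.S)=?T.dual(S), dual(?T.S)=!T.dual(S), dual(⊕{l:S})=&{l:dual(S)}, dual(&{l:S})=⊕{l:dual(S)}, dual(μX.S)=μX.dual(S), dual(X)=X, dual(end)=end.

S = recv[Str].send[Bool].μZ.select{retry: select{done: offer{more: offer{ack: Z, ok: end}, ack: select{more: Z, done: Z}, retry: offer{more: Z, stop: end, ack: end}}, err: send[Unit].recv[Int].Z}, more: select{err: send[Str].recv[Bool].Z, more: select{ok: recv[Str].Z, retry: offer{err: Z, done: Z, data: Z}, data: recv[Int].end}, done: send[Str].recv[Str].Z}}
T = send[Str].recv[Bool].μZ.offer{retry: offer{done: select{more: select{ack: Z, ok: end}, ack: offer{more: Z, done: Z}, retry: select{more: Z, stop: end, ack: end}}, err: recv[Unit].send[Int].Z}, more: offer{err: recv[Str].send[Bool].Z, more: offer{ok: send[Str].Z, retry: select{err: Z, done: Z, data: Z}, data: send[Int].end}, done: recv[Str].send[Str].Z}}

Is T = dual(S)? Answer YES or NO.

recv[Str] vs send[Str]  ✓
  send[Bool] vs recv[Bool]  ✓
    μZ vs μZ  ✓ (μ self-dual)
      select{retry,more} vs offer{retry,more}  ✓ same labels
        case retry:
          select{done,err} vs offer{done,err}  ✓ same labels
            case done:
              offer{more,ack,retry} vs select{more,ack,retry}  ✓ same labels
                case more:
                  offer{ack,ok} vs select{ack,ok}  ✓ same labels
                    case ack:
                      Z vs Z  ✓
                    case ok:
                      end vs end  ✓
                case ack:
                  select{more,done} vs offer{more,done}  ✓ same labels
                    case more:
                      Z vs Z  ✓
                    case done:
                      Z vs Z  ✓
                case retry:
                  offer{more,stop,ack} vs select{more,stop,ack}  ✓ same labels
                    case more:
                      Z vs Z  ✓
                    case stop:
                      end vs end  ✓
                    case ack:
                      end vs end  ✓
            case err:
              send[Unit] vs recv[Unit]  ✓
                recv[Int] vs send[Int]  ✓
                  Z vs Z  ✓
        case more:
          select{err,more,done} vs offer{err,more,done}  ✓ same labels
            case err:
              send[Str] vs recv[Str]  ✓
                recv[Bool] vs send[Bool]  ✓
                  Z vs Z  ✓
            case more:
              select{ok,retry,data} vs offer{ok,retry,data}  ✓ same labels
                case ok:
                  recv[Str] vs send[Str]  ✓
                    Z vs Z  ✓
                case retry:
                  offer{err,done,data} vs select{err,done,data}  ✓ same labels
                    case err:
                      Z vs Z  ✓
                    case done:
                      Z vs Z  ✓
                    case data:
                      Z vs Z  ✓
                case data:
                  recv[Int] vs send[Int]  ✓
                    end vs end  ✓
            case done:
              send[Str] vs recv[Str]  ✓
                recv[Str] vs send[Str]  ✓
                  Z vs Z  ✓

YES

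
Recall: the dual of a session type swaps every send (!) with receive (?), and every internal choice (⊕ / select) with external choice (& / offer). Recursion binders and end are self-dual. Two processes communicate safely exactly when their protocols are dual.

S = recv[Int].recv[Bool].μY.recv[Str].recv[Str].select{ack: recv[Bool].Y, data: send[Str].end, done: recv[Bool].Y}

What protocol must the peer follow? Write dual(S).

recv[Int] = send[Int]
  recv[Bool] = send[Bool]
    μY = μY  (binder kept)
      recv[Str] = send[Str]
        recv[Str] = send[Str]
          select{ack,data,done} = offer{ack,data,done}  (internal→external)
            [ack]
              recv[Bool] = send[Bool]
                Y ↦ Y
            [data]
              send[Str] = recv[Str]
                end ↦ end
            [done]
              recv[Bool] = send[Bool]
                Y ↦ Y

send[Int].send[Bool].μY.send[Str].send[Str].offer{ack: send[Bool].Y, data: recv[Str].end, done: send[Bool].Y}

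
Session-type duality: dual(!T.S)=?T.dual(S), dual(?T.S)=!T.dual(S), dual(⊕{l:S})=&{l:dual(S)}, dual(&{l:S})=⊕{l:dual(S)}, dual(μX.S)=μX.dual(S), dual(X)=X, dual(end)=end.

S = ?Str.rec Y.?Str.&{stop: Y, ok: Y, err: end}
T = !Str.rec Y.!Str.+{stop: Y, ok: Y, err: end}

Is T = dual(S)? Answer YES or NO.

YES

?Str | !Str  match
  rec Y | rec Y  match (binder kept)
    ?Str | !Str  match
      &{stop,ok,err} | +{stop,ok,err}  match labels match
        [stop]
          Y | Y  match
        [ok]
          Y | Y  match
        [err]
          end | end  match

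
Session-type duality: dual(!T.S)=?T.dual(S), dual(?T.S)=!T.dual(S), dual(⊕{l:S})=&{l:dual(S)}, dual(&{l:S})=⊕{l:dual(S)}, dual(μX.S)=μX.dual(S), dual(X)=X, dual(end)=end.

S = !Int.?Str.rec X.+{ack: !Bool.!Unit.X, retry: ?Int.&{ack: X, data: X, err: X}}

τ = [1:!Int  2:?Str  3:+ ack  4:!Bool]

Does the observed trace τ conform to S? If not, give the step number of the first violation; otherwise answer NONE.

step 1: !Int  ✓  residual = ?Str.rec X.…
step 2: ?Str  ✓  residual = rec X.…
step 3: + ack  ✓  residual = !Bool.!Unit.rec X.…
step 4: !Bool  ✓  residual = !Unit.rec X.…
all 4 steps conform

NONE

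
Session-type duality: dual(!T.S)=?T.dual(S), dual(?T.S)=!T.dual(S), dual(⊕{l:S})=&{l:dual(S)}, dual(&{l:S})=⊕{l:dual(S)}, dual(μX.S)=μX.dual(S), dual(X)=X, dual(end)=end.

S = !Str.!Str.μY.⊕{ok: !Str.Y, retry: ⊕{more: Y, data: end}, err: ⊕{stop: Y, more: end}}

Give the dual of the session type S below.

!Str ↦ ?Str
  !Str ↦ ?Str
    μY ↦ μY  (binder kept)
      ⊕{ok,retry,err} ↦ &{ok,retry,err}  (internal→external)
        [ok]
          !Str ↦ ?Str
            dual(Y) = Y
        [retry]
          ⊕{more,data} ↦ &{more,data}  (internal→external)
            [more]
              dual(Y) = Y
            [data]
              dual(end) = end
        [err]
          ⊕{stop,more} ↦ &{stop,more}  (internal→external)
            [stop]
              dual(Y) = Y
            [more]
              dual(end) = end

?Str.?Str.μY.&{ok: ?Str.Y, retry: &{more: Y, data: end}, err: &{stop: Y, more: end}}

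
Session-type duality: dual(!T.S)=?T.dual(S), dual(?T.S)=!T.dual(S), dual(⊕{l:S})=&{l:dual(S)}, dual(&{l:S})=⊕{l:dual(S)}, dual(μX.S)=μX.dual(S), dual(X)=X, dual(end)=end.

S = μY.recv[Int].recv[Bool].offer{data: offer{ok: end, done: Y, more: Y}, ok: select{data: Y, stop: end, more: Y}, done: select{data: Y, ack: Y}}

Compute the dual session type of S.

μY → μY  (binder kept)
  recv[Int] → send[Int]
    recv[Bool] → send[Bool]
      offer{data,ok,done} → select{data,ok,done}  (&→⊕)
        case data:
          offer{ok,done,more} → select{ok,done,more}  (&→⊕)
            case ok:
              end ↦ end
            case done:
              Y ↦ Y
            case more:
              Y ↦ Y
        case ok:
          select{data,stop,more} → offer{data,stop,more}  (⊕→&)
            case data:
              Y ↦ Y
            case stop:
              end ↦ end
            case more:
              Y ↦ Y
        case done:
          select{data,ack} → offer{data,ack}  (⊕→&)
            case data:
              Y ↦ Y
            case ack:
              Y ↦ Y

μY.send[Int].send[Bool].select{data: select{ok: end, done: Y, more: Y}, ok: offer{data: Y, stop: end, more: Y}, done: offer{data: Y, ack: Y}}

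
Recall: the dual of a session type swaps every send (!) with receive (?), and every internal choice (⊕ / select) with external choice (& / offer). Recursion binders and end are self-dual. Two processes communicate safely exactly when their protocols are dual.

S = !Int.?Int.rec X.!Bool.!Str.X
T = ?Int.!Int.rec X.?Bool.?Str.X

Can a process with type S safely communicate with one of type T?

YES

!Int | ?Int  ok
  ?Int | !Int  ok
    rec X | rec X  ok (binder kept)
      !Bool | ?Bool  ok
        !Str | ?Str  ok
          X | X  ok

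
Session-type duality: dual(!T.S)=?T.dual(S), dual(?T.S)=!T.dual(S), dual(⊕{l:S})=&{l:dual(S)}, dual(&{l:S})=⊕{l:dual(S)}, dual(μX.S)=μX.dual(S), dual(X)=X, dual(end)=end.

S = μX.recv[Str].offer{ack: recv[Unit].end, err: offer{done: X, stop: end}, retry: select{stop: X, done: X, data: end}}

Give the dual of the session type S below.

μX → μX  (binder kept)
  recv[Str] → send[Str]
    offer{ack,err,retry} → select{ack,err,retry}  (external→internal)
      • ack:
        recv[Unit] → send[Unit]
          end self-dual
      • err:
        offer{done,stop} → select{done,stop}  (external→internal)
          • done:
            X self-dual
          • stop:
            end self-dual
      • retry:
        select{stop,done,data} → offer{stop,done,data}  (select→offer)
          • stop:
            X self-dual
          • done:
            X self-dual
          • data:
            end self-dual

μX.send[Str].select{ack: send[Unit].end, err: select{done: X, stop: end}, retry: offer{stop: X, done: X, data: end}}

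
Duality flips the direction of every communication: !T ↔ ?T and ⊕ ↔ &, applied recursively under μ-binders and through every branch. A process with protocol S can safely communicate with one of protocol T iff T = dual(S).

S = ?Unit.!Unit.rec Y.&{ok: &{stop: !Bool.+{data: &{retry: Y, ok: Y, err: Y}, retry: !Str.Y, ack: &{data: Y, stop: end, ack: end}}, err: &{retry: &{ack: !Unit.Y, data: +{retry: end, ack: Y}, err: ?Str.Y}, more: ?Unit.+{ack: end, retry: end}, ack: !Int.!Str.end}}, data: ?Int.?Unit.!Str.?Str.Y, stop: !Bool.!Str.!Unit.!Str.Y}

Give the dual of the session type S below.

?Unit = !Unit
  !Unit = ?Unit
    rec Y = rec Y  (binder kept)
      &{ok,data,stop} = +{ok,data,stop}  (&→⊕)
        • ok:
          &{stop,err} = +{stop,err}  (&→⊕)
            • stop:
              !Bool = ?Bool
                +{data,retry,ack} = &{data,retry,ack}  (⊕→&)
                  • data:
                    &{retry,ok,err} = +{retry,ok,err}  (&→⊕)
                      • retry:
                        Y ↦ Y
                      • ok:
                        Y ↦ Y
                      • err:
                        Y ↦ Y
                  • retry:
                    !Str = ?Str
                      Y ↦ Y
                  • ack:
                    &{data,stop,ack} = +{data,stop,ack}  (&→⊕)
                      • data:
                        Y ↦ Y
                      • stop:
                        end ↦ end
                      • ack:
                        end ↦ end
            • err:
              &{retry,more,ack} = +{retry,more,ack}  (&→⊕)
                • retry:
                  &{ack,data,err} = +{ack,data,err}  (&→⊕)
                    • ack:
                      !Unit = ?Unit
                        Y ↦ Y
                    • data:
                      +{retry,ack} = &{retry,ack}  (⊕→&)
                        • retry:
                          end ↦ end
                        • ack:
                          Y ↦ Y
                    • err:
                      ?Str = !Str
                        Y ↦ Y
                • more:
                  ?Unit = !Unit
                    +{ack,retry} = &{ack,retry}  (⊕→&)
                      • ack:
                        end ↦ end
                      • retry:
                        end ↦ end
                • ack:
                  !Int = ?Int
                    !Str = ?Str
                      end ↦ end
        • data:
          ?Int = !Int
            ?Unit = !Unit
              !Str = ?Str
                ?Str = !Str
                  Y ↦ Y
        • stop:
          !Bool = ?Bool
            !Str = ?Str
              !Unit = ?Unit
                !Str = ?Str
                  Y ↦ Y

!Unit.?Unit.rec Y.+{ok: +{stop: ?Bool.&{data: +{retry: Y, ok: Y, err: Y}, retry: ?Str.Y, ack: +{data: Y, stop: end, ack: end}}, err: +{retry: +{ack: ?Unit.Y, data: &{retry: end, ack: Y}, err: !Str.Y}, more: !Unit.&{ack: end, retry: end}, ack: ?Int.?Str.end}}, data: !Int.!Unit.?Str.!Str.Y, stop: ?Bool.?Str.?Unit.?Str.Y}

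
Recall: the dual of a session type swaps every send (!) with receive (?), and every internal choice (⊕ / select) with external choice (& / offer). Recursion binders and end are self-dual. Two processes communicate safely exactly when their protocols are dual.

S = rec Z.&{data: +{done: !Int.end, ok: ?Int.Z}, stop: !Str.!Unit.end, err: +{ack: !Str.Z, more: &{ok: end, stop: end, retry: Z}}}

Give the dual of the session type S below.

rec Z.+{data: &{done: ?Int.end, ok: !Int.Z}, stop: ?Str.?Unit.end, err: &{ack: ?Str.Z, more: +{ok: end, stop: end, retry: Z}}}

rec Z = rec Z  (μ self-dual)
  &{data,stop,err} = +{data,stop,err}  (offer→select)
    [data]
      +{done,ok} = &{done,ok}  (internal→external)
        [done]
          !Int = ?Int
            end ↦ end
        [ok]
          ?Int = !Int
            Z ↦ Z
    [stop]
      !Str = ?Str
        !Unit = ?Unit
          end ↦ end
    [err]
      +{ack,more} = &{ack,more}  (internal→external)
        [ack]
          !Str = ?Str
            Z ↦ Z
        [more]
          &{ok,stop,retry} = +{ok,stop,retry}  (offer→select)
            [ok]
              end ↦ end
            [stop]
              end ↦ end
            [retry]
              Z ↦ Z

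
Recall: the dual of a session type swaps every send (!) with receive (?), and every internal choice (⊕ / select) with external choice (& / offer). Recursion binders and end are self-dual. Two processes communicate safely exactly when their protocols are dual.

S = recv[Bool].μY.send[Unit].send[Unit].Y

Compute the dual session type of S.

recv[Bool] = send[Bool]
  μY = μY  (rec unchanged)
    send[Unit] = recv[Unit]
      send[Unit] = recv[Unit]
        Y self-dual

send[Bool].μY.recv[Unit].recv[Unit].Y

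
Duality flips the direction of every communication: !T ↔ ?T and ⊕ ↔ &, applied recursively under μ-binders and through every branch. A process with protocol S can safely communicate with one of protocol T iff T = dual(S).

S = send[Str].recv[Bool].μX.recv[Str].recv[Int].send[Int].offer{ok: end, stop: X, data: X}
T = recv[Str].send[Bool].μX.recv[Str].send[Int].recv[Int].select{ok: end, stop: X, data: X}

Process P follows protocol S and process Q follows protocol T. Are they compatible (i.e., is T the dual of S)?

send[Str] | recv[Str]  match
  recv[Bool] | send[Bool]  match
    μX | μX  match (binder kept)
      recv[Str] | recv[Str]  ✗ same direction on both sides — not dual

NO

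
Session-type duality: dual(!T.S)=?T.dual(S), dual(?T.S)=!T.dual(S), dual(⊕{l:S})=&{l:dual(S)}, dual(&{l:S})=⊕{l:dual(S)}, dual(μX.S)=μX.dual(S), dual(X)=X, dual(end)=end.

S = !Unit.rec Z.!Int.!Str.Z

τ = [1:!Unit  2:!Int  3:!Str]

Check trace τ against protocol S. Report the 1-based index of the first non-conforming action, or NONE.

@1 !Unit  ✓  residual = rec Z.…
@2 !Int  ✓  residual = !Str.rec Z.…
@3 !Str  ✓  residual = rec Z.…
τ conforms to S (length 3)

NONE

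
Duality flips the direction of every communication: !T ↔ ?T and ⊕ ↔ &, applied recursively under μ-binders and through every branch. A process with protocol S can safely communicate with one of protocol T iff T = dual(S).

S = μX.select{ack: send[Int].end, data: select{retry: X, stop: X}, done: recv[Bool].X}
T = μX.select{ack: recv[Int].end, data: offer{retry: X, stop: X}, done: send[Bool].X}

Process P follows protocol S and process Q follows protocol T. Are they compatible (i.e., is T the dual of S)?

μX ‖ μX  match (μ self-dual)
  select{ack,data,done} ‖ select{ack,data,done}  ✗ choice polarity not flipped — not dual

NO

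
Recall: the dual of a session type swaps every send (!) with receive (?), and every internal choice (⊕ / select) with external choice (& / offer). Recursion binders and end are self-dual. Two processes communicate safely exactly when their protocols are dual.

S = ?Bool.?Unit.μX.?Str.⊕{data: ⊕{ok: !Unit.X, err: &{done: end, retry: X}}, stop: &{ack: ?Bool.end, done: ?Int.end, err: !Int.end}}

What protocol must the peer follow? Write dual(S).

?Bool ↦ !Bool
  ?Unit ↦ !Unit
    μX ↦ μX  (rec unchanged)
      ?Str ↦ !Str
        ⊕{data,stop} ↦ &{data,stop}  (⊕→&)
          [data]
            ⊕{ok,err} ↦ &{ok,err}  (⊕→&)
              [ok]
                !Unit ↦ ?Unit
                  dual(X) = X
              [err]
                &{done,retry} ↦ ⊕{done,retry}  (offer→select)
                  [done]
                    dual(end) = end
                  [retry]
                    dual(X) = X
          [stop]
            &{ack,done,err} ↦ ⊕{ack,done,err}  (offer→select)
              [ack]
                ?Bool ↦ !Bool
                  dual(end) = end
              [done]
                ?Int ↦ !Int
                  dual(end) = end
              [err]
                !Int ↦ ?Int
                  dual(end) = end

!Bool.!Unit.μX.!Str.&{data: &{ok: ?Unit.X, err: ⊕{done: end, retry: X}}, stop: ⊕{ack: !Bool.end, done: !Int.end, err: ?Int.end}}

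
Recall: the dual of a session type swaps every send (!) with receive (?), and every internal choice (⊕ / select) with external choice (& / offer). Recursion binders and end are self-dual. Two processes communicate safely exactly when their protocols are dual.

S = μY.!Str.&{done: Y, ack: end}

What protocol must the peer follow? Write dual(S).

μY → μY  (rec unchanged)
  !Str → ?Str
    &{done,ack} → ⊕{done,ack}  (external→internal)
      [done]
        Y ↦ Y
      [ack]
        end ↦ end

μY.?Str.⊕{done: Y, ack: end}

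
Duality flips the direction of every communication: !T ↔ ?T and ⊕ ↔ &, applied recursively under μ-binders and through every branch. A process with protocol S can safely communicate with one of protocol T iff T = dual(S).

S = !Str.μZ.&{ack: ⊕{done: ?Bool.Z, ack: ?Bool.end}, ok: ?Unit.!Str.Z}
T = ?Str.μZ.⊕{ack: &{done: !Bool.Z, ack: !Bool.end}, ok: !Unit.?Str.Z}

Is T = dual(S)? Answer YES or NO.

YES

!Str ‖ ?Str  ✓
  μZ ‖ μZ  ✓ (μ self-dual)
    &{ack,ok} ‖ ⊕{ack,ok}  ✓ labels match
      • ack:
        ⊕{done,ack} ‖ &{done,ack}  ✓ labels match
          • done:
            ?Bool ‖ !Bool  ✓
              Z ‖ Z  ✓
          • ack:
            ?Bool ‖ !Bool  ✓
              end ‖ end  ✓
      • ok:
        ?Unit ‖ !Unit  ✓
          !Str ‖ ?Str  ✓
            Z ‖ Z  ✓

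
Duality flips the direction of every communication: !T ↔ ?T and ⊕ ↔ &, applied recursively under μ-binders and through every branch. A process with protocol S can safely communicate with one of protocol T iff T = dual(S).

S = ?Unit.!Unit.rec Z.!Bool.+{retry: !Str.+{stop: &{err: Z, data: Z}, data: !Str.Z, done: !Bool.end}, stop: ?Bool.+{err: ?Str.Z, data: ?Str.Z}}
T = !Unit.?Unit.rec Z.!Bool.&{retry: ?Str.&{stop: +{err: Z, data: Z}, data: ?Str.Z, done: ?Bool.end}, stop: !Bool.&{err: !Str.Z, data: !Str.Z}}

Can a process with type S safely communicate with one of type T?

?Unit vs !Unit  ✓
  !Unit vs ?Unit  ✓
    rec Z vs rec Z  ✓ (binder kept)
      !Bool vs !Bool  ✗ same direction on both sides — not dual

NO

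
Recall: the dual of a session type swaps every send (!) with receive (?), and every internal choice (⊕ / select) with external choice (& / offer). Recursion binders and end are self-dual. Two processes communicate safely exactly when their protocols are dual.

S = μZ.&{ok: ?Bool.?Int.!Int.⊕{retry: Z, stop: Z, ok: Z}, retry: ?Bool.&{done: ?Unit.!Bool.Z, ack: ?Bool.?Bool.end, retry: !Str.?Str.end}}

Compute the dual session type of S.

μZ.⊕{ok: !Bool.!Int.?Int.&{retry: Z, stop: Z, ok: Z}, retry: !Bool.⊕{done: !Unit.?Bool.Z, ack: !Bool.!Bool.end, retry: ?Str.!Str.end}}

μZ = μZ  (μ self-dual)
  &{ok,retry} = ⊕{ok,retry}  (offer→select)
    • ok:
      ?Bool = !Bool
        ?Int = !Int
          !Int = ?Int
            ⊕{retry,stop,ok} = &{retry,stop,ok}  (⊕→&)
              • retry:
                Z self-dual
              • stop:
                Z self-dual
              • ok:
                Z self-dual
    • retry:
      ?Bool = !Bool
        &{done,ack,retry} = ⊕{done,ack,retry}  (offer→select)
          • done:
            ?Unit = !Unit
              !Bool = ?Bool
                Z self-dual
          • ack:
            ?Bool = !Bool
              ?Bool = !Bool
                end self-dual
          • retry:
            !Str = ?Str
              ?Str = !Str
                end self-dual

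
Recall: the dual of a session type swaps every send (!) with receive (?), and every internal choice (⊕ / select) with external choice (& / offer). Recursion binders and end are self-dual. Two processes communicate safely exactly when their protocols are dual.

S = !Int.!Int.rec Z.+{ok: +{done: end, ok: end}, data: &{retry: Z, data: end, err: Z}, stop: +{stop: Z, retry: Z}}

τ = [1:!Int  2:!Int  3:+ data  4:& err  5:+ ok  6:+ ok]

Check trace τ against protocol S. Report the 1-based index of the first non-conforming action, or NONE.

[1] !Int  match  state: !Int.rec Z.…
[2] !Int  match  state: rec Z.…
[3] + data  match  state: &{retry: rec Z.…, data: end, err: rec Z.…}
[4] & err  match  state: rec Z.…
[5] + ok  match  state: +{done: end, ok: end}
[6] + ok  match  state: end
trace exhausted — no violation

NONE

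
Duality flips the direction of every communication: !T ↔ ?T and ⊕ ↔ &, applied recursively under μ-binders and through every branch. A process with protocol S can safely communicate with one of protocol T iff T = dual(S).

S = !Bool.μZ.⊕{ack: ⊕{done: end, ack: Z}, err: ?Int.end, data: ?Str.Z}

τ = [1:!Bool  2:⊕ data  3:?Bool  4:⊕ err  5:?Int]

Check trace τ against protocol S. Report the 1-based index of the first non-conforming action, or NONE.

3

[1] !Bool  ok  cont: μZ.…
[2] ⊕ data  ok  cont: ?Str.μZ.…
[3] got ?Bool, protocol expects ?Str  ✗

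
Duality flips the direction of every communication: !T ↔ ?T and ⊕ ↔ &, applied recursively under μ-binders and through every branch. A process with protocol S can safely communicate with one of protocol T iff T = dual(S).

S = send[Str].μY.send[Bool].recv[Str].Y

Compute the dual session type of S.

send[Str] ↦ recv[Str]
  μY ↦ μY  (μ self-dual)
    send[Bool] ↦ recv[Bool]
      recv[Str] ↦ send[Str]
        Y ↦ Y

recv[Str].μY.recv[Bool].send[Str].Y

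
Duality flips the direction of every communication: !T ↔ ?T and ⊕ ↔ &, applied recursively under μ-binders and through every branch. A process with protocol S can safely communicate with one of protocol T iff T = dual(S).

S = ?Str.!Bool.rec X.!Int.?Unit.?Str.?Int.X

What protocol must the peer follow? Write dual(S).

!Str.?Bool.rec X.?Int.!Unit.!Str.!Int.X

?Str ↦ !Str
  !Bool ↦ ?Bool
    rec X ↦ rec X  (μ self-dual)
      !Int ↦ ?Int
        ?Unit ↦ !Unit
          ?Str ↦ !Str
            ?Int ↦ !Int
              X self-dual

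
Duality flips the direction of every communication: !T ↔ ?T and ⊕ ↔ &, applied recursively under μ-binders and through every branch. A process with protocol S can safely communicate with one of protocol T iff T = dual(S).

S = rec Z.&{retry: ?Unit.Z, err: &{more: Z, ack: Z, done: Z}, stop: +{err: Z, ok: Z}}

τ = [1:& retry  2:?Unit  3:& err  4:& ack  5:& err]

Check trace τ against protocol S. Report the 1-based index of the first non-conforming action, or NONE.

@1 & retry  ok  state: ?Unit.rec Z.…
@2 ?Unit  ok  state: rec Z.…
@3 & err  ok  state: &{more: rec Z.…, ack: rec Z.…, done: rec Z.…}
@4 & ack  ok  state: rec Z.…
@5 & err  ok  state: &{more: rec Z.…, ack: rec Z.…, done: rec Z.…}
trace exhausted — no violation

NONE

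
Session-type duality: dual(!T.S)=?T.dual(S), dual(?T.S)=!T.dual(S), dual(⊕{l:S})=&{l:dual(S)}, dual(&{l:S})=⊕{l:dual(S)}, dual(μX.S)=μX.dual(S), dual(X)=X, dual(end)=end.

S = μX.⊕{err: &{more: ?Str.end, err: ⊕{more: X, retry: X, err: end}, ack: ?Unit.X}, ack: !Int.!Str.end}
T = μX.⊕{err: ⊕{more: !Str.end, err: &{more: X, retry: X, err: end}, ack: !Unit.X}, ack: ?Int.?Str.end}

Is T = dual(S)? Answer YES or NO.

μX | μX  ok (rec unchanged)
  ⊕{err,ack} | ⊕{err,ack}  ✗ choice polarity not flipped — not dual

NO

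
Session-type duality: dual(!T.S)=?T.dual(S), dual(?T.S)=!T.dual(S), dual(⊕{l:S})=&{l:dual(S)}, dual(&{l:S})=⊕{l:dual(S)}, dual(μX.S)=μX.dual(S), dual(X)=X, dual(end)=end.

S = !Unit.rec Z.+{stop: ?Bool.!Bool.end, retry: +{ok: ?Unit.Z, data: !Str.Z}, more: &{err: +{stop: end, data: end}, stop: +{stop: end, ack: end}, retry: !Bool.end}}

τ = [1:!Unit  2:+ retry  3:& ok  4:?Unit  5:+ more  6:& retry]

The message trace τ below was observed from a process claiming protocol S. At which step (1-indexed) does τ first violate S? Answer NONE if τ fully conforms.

[1] !Unit  ok  state: rec Z.…
[2] + retry  ok  state: +{ok: ?Unit.rec Z.…, data: !Str.rec Z.…}
[3] got & ok, protocol expects + ok or + data  ✗

3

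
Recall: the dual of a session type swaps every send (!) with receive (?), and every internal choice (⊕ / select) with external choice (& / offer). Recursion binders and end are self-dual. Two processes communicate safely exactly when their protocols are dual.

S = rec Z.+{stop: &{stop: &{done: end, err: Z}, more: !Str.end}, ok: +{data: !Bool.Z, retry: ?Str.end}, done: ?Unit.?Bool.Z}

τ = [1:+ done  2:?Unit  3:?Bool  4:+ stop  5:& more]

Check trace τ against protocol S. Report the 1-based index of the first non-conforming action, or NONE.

NONE

step 1: + done  match  residual = ?Unit.?Bool.rec Z.…
step 2: ?Unit  match  residual = ?Bool.rec Z.…
step 3: ?Bool  match  residual = rec Z.…
step 4: + stop  match  residual = &{stop: &{done: end, err: rec Z.…}, more: !Str.end}
step 5: & more  match  residual = !Str.end
all 5 steps conform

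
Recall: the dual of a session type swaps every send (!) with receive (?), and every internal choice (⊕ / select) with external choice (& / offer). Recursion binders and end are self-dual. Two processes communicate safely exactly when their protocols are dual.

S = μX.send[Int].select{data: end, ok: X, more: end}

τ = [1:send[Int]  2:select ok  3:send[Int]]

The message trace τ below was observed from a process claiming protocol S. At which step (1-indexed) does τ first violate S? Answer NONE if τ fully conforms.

NONE

[1] send[Int]  ok  residual = select{data: end, ok: μX.…, more: end}
[2] select ok  ok  residual = μX.…
[3] send[Int]  ok  residual = select{data: end, ok: μX.…, more: end}
trace exhausted — no violation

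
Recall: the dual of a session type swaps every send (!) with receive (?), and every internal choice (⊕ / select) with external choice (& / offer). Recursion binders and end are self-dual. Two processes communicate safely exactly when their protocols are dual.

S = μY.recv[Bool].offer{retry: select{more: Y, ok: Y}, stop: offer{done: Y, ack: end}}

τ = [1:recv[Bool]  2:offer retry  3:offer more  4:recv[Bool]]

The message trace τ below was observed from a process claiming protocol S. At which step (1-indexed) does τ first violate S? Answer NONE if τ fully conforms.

3

step 1: recv[Bool]  ok  residual = offer{retry: select{more: μY.…, ok: μY.…}, stop: offer{done: μY.…, ack: end}}
step 2: offer retry  ok  residual = select{more: μY.…, ok: μY.…}
step 3: got offer more, protocol expects select more or select ok  ✗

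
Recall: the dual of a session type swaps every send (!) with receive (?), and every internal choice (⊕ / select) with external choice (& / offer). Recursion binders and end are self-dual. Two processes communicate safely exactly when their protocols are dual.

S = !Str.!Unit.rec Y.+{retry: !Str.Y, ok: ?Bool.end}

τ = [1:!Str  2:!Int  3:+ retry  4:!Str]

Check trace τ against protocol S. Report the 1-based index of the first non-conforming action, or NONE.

2

step 1: !Str  ok  residual = !Unit.rec Y.…
step 2: got !Int, protocol expects !Unit  ✗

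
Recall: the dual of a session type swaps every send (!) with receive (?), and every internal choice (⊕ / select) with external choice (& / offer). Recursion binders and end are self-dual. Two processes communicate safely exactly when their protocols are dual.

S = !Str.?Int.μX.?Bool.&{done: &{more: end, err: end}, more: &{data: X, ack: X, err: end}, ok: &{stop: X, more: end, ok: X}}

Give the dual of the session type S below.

!Str = ?Str
  ?Int = !Int
    μX = μX  (μ self-dual)
      ?Bool = !Bool
        &{done,more,ok} = ⊕{done,more,ok}  (external→internal)
          case done:
            &{more,err} = ⊕{more,err}  (external→internal)
              case more:
                end self-dual
              case err:
                end self-dual
          case more:
            &{data,ack,err} = ⊕{data,ack,err}  (external→internal)
              case data:
                X self-dual
              case ack:
                X self-dual
              case err:
                end self-dual
          case ok:
            &{stop,more,ok} = ⊕{stop,more,ok}  (external→internal)
              case stop:
                X self-dual
              case more:
                end self-dual
              case ok:
                X self-dual

?Str.!Int.μX.!Bool.⊕{done: ⊕{more: end, err: end}, more: ⊕{data: X, ack: X, err: end}, ok: ⊕{stop: X, more: end, ok: X}}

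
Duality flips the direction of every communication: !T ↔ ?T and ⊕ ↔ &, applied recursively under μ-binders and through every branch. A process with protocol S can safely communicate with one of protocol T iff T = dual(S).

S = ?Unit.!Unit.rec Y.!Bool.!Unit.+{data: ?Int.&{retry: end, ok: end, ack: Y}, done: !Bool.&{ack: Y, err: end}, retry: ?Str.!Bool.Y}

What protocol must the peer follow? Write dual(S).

!Unit.?Unit.rec Y.?Bool.?Unit.&{data: !Int.+{retry: end, ok: end, ack: Y}, done: ?Bool.+{ack: Y, err: end}, retry: !Str.?Bool.Y}

?Unit → !Unit
  !Unit → ?Unit
    rec Y → rec Y  (rec unchanged)
      !Bool → ?Bool
        !Unit → ?Unit
          +{data,done,retry} → &{data,done,retry}  (⊕→&)
            [data]
              ?Int → !Int
                &{retry,ok,ack} → +{retry,ok,ack}  (&→⊕)
                  [retry]
                    end ↦ end
                  [ok]
                    end ↦ end
                  [ack]
                    Y ↦ Y
            [done]
              !Bool → ?Bool
                &{ack,err} → +{ack,err}  (&→⊕)
                  [ack]
                    Y ↦ Y
                  [err]
                    end ↦ end
            [retry]
              ?Str → !Str
                !Bool → ?Bool
                  Y ↦ Y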